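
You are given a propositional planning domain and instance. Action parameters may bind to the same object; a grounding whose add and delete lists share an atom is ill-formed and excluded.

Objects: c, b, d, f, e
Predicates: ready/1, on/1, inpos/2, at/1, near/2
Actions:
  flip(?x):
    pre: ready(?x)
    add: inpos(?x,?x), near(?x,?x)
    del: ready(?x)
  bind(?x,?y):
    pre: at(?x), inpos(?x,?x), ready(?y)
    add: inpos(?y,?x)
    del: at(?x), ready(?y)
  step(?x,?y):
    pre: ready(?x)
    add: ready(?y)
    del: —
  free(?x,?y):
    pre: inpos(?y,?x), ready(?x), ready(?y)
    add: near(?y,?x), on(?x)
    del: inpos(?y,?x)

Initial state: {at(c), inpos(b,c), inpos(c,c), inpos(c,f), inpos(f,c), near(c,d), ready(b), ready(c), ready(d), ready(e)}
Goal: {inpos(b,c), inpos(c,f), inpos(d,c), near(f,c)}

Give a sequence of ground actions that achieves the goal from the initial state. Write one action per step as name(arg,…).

1. bind(c,d)  →  {inpos(b,c), inpos(c,c), inpos(c,f), inpos(d,c), inpos(f,c), near(c,d), ready(b), ready(c), ready(e)}
2. step(c,f)  →  {inpos(b,c), inpos(c,c), inpos(c,f), inpos(d,c), inpos(f,c), near(c,d), ready(b), ready(c), ready(e), ready(f)}
3. free(c,f)  →  {inpos(b,c), inpos(c,c), inpos(c,f), inpos(d,c), near(c,d), near(f,c), on(c), ready(b), ready(c), ready(e), ready(f)}

bind(c,d); step(c,f); free(c,f)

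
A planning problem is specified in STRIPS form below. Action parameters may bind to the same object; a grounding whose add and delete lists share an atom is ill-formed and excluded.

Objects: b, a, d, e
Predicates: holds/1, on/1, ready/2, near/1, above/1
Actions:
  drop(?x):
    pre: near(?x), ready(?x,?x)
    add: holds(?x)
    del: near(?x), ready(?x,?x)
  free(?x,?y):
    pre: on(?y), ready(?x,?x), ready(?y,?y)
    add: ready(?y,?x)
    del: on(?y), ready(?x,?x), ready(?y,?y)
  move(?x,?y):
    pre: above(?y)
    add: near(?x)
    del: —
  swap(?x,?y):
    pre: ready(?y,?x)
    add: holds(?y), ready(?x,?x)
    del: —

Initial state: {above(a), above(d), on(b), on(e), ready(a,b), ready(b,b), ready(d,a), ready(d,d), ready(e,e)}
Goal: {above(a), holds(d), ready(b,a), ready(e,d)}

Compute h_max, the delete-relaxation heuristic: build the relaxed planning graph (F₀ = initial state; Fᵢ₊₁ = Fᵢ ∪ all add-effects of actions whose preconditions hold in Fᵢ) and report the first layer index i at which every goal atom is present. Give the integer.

2

F0 = init (9 atoms)
F1 = F0 ∪ {holds(a), holds(b), holds(d), holds(e), near(a), near(b), near(d), near(e), ready(a,a), ready(b,d), ready(b,e), ready(e,b), ready(e,d)}  (22 atoms)
F2 = F1 ∪ {ready(b,a), ready(e,a)}  (24 atoms)
goal ⊆ F2  ⇒  h_max = 2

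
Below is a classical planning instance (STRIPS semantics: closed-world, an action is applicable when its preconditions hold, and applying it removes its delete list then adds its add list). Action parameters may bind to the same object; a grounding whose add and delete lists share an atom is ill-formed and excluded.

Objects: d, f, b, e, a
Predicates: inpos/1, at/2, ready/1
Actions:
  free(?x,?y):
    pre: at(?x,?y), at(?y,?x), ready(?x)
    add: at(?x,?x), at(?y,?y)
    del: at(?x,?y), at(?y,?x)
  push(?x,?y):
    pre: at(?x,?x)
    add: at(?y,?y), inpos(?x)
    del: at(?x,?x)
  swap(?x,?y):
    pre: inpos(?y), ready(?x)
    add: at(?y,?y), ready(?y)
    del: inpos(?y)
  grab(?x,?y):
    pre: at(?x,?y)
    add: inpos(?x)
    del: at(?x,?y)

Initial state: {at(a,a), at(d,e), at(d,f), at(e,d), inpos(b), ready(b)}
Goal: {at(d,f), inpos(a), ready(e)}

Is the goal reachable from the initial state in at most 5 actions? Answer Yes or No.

Yes

1. push(a,d)  →  {at(d,d), at(d,e), at(d,f), at(e,d), inpos(a), inpos(b), ready(b)}
2. grab(e,d)  →  {at(d,d), at(d,e), at(d,f), inpos(a), inpos(b), inpos(e), ready(b)}
3. swap(b,e)  →  {at(d,d), at(d,e), at(d,f), at(e,e), inpos(a), inpos(b), ready(b), ready(e)}
optimal plan length = 3; 3 ≤ 5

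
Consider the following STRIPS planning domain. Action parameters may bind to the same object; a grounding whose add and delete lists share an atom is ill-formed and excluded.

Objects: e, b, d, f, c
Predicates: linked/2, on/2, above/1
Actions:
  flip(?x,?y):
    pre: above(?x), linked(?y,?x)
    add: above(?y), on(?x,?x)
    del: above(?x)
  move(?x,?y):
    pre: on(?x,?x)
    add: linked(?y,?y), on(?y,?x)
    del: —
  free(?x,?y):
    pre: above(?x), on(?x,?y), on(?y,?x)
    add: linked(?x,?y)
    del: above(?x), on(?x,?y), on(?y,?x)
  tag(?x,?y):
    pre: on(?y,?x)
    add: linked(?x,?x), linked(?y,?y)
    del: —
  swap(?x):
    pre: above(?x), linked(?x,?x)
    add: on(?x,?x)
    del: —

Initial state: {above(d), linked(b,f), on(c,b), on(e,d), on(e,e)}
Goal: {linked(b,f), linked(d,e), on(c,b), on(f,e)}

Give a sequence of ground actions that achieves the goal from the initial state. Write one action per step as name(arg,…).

1. move(e,d)  →  {above(d), linked(b,f), linked(d,d), on(c,b), on(d,e), on(e,d), on(e,e)}
2. move(e,f)  →  {above(d), linked(b,f), linked(d,d), linked(f,f), on(c,b), on(d,e), on(e,d), on(e,e), on(f,e)}
3. free(d,e)  →  {linked(b,f), linked(d,d), linked(d,e), linked(f,f), on(c,b), on(e,e), on(f,e)}

move(e,d); move(e,f); free(d,e)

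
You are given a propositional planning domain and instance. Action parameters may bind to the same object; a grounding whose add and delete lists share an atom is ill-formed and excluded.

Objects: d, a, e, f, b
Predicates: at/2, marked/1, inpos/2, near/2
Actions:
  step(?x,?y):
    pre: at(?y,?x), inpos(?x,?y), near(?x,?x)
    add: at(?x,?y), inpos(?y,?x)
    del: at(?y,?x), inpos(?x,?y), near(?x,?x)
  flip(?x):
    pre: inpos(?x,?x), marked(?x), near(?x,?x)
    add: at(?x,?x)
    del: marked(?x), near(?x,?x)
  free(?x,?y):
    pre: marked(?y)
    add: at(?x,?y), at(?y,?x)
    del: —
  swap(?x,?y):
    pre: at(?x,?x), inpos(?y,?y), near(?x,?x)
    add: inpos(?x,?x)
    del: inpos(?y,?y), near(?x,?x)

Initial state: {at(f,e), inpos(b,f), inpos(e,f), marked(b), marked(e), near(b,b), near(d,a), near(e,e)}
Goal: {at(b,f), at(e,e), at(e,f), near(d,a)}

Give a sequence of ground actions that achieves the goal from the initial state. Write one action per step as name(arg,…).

1. step(e,f)  →  {at(e,f), inpos(b,f), inpos(f,e), marked(b), marked(e), near(b,b), near(d,a)}
2. free(e,e)  →  {at(e,e), at(e,f), inpos(b,f), inpos(f,e), marked(b), marked(e), near(b,b), near(d,a)}
3. free(f,b)  →  {at(b,f), at(e,e), at(e,f), at(f,b), inpos(b,f), inpos(f,e), marked(b), marked(e), near(b,b), near(d,a)}

step(e,f); free(e,e); free(f,b)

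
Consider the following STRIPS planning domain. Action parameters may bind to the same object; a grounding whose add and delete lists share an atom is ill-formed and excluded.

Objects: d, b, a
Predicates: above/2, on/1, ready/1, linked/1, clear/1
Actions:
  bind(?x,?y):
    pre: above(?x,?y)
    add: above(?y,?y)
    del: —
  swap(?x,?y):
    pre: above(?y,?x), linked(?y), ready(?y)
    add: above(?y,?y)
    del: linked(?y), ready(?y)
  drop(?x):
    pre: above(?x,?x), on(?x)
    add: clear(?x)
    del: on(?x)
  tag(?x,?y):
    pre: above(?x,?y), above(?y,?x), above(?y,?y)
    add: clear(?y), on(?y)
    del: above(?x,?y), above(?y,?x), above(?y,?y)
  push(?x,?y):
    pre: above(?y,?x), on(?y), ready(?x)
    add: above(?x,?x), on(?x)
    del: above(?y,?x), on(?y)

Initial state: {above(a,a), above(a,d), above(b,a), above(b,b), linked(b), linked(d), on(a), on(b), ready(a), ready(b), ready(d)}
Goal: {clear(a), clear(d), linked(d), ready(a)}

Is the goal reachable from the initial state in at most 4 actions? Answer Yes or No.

Yes

1. bind(a,d)  →  {above(a,a), above(a,d), above(b,a), above(b,b), above(d,d), linked(b), linked(d), on(a), on(b), ready(a), ready(b), ready(d)}
2. drop(a)  →  {above(a,a), above(a,d), above(b,a), above(b,b), above(d,d), clear(a), linked(b), linked(d), on(b), ready(a), ready(b), ready(d)}
3. tag(d,d)  →  {above(a,a), above(a,d), above(b,a), above(b,b), clear(a), clear(d), linked(b), linked(d), on(b), on(d), ready(a), ready(b), ready(d)}
optimal plan length = 3; 3 ≤ 4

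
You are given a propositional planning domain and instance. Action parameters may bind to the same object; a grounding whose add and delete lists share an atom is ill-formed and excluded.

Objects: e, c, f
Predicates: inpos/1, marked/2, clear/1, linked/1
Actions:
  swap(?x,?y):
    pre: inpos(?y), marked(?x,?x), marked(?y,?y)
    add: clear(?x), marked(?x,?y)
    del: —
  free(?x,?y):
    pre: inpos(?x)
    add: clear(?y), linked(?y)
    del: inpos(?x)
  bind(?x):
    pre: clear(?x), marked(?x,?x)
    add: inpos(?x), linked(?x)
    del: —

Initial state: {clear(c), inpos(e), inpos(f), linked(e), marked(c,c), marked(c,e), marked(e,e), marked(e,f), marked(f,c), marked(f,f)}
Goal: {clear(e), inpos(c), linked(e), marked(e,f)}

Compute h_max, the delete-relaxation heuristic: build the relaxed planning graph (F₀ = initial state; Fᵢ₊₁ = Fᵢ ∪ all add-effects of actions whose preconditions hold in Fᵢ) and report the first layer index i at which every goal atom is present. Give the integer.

F0 = init (10 atoms)
F1 = F0 ∪ {clear(e), clear(f), inpos(c), linked(c), linked(f), marked(c,f), marked(f,e)}  (17 atoms)
goal ⊆ F1  ⇒  h_max = 1

1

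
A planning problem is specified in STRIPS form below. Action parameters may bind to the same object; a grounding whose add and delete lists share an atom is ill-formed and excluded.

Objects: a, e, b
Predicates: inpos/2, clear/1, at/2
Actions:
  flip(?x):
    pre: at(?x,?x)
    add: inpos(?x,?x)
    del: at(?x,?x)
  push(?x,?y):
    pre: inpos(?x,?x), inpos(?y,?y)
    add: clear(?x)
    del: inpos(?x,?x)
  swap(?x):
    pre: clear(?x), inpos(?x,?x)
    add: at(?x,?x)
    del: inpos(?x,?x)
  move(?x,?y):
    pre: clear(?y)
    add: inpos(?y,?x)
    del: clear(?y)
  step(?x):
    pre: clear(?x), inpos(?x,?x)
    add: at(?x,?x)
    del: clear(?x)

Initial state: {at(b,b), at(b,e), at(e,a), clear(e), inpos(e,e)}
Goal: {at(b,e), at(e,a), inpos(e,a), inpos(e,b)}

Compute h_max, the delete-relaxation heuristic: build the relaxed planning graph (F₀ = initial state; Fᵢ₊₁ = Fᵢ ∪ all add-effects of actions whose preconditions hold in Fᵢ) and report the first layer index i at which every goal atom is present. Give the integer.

F0 = init (5 atoms)
F1 = F0 ∪ {at(e,e), inpos(b,b), inpos(e,a), inpos(e,b)}  (9 atoms)
goal ⊆ F1  ⇒  h_max = 1

1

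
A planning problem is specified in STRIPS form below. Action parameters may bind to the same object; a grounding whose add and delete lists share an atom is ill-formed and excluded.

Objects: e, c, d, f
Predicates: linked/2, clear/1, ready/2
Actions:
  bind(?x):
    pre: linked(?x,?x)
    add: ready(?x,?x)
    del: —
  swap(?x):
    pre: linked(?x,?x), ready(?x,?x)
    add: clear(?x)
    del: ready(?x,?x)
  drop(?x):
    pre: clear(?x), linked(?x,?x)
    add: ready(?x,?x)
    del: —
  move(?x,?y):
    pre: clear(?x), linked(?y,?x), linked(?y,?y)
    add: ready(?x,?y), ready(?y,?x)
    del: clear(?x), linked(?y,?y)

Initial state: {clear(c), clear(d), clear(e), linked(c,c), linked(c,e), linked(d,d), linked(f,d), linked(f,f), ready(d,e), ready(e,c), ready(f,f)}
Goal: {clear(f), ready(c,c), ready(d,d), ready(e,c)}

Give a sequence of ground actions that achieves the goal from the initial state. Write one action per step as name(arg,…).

1. bind(c)  →  {clear(c), clear(d), clear(e), linked(c,c), linked(c,e), linked(d,d), linked(f,d), linked(f,f), ready(c,c), ready(d,e), ready(e,c), ready(f,f)}
2. bind(d)  →  {clear(c), clear(d), clear(e), linked(c,c), linked(c,e), linked(d,d), linked(f,d), linked(f,f), ready(c,c), ready(d,d), ready(d,e), ready(e,c), ready(f,f)}
3. swap(f)  →  {clear(c), clear(d), clear(e), clear(f), linked(c,c), linked(c,e), linked(d,d), linked(f,d), linked(f,f), ready(c,c), ready(d,d), ready(d,e), ready(e,c)}

bind(c); bind(d); swap(f)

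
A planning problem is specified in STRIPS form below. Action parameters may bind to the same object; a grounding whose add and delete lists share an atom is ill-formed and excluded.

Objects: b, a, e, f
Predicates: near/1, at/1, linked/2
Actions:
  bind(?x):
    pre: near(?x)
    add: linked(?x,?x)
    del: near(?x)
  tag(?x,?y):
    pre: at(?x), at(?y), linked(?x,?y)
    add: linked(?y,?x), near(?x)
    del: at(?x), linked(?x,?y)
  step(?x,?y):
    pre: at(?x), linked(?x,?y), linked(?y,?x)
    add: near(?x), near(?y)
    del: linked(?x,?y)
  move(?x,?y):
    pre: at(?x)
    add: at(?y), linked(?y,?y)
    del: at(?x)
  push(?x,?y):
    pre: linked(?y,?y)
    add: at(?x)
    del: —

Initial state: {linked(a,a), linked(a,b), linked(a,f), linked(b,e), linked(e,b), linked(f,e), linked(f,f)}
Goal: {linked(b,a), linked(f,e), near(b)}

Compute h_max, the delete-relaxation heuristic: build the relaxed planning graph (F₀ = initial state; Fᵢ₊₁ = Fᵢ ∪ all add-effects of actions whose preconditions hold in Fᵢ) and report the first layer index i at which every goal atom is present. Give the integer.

2

F0 = init (7 atoms)
F1 = F0 ∪ {at(a), at(b), at(e), at(f)}  (11 atoms)
F2 = F1 ∪ {linked(b,a), linked(b,b), linked(e,e), linked(e,f), linked(f,a), near(a), near(b), near(e), near(f)}  (20 atoms)
goal ⊆ F2  ⇒  h_max = 2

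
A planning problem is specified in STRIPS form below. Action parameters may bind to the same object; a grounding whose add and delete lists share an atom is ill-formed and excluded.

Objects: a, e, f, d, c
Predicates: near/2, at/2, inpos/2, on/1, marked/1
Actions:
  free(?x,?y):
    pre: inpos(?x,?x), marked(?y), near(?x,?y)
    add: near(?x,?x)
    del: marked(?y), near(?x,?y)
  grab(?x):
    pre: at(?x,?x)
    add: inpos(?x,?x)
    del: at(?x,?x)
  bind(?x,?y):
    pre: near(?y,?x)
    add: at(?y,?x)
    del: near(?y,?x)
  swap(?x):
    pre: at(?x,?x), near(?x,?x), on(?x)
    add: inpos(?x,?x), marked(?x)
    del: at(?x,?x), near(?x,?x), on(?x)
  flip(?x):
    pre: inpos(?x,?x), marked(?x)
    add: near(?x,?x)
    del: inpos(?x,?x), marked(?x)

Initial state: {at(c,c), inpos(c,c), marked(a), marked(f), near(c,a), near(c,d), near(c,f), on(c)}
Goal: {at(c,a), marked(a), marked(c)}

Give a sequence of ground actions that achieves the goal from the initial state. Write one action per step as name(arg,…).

1. free(c,f)  →  {at(c,c), inpos(c,c), marked(a), near(c,a), near(c,c), near(c,d), on(c)}
2. bind(a,c)  →  {at(c,a), at(c,c), inpos(c,c), marked(a), near(c,c), near(c,d), on(c)}
3. swap(c)  →  {at(c,a), inpos(c,c), marked(a), marked(c), near(c,d)}

free(c,f); bind(a,c); swap(c)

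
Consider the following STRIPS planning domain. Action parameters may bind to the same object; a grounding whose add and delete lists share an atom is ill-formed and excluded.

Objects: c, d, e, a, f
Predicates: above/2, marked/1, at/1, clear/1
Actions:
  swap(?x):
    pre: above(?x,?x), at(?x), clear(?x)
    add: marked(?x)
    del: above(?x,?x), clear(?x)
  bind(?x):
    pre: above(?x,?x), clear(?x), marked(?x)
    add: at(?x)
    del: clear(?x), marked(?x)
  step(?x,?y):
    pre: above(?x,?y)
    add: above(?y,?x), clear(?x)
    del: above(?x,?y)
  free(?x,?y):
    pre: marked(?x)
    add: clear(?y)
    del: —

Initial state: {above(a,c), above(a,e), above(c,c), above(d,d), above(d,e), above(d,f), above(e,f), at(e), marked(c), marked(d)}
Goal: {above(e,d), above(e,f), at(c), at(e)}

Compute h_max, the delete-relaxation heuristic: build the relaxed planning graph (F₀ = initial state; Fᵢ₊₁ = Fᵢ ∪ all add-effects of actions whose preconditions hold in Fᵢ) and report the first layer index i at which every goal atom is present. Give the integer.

2

F0 = init (10 atoms)
F1 = F0 ∪ {above(c,a), above(e,a), above(e,d), above(f,d), above(f,e), clear(a), clear(c), clear(d), clear(e), clear(f)}  (20 atoms)
F2 = F1 ∪ {at(c), at(d)}  (22 atoms)
goal ⊆ F2  ⇒  h_max = 2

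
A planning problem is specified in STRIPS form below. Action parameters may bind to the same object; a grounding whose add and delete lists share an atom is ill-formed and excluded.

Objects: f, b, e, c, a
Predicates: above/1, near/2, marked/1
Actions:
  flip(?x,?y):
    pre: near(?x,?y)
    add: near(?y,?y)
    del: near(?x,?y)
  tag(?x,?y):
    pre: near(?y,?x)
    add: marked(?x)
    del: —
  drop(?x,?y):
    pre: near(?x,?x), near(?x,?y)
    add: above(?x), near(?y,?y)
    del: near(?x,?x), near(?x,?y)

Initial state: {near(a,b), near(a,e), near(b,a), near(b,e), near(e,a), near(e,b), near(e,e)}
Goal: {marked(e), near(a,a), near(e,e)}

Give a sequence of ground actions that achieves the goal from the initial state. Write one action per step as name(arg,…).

flip(b,a); tag(e,b)

1. flip(b,a)  →  {near(a,a), near(a,b), near(a,e), near(b,e), near(e,a), near(e,b), near(e,e)}
2. tag(e,b)  →  {marked(e), near(a,a), near(a,b), near(a,e), near(b,e), near(e,a), near(e,b), near(e,e)}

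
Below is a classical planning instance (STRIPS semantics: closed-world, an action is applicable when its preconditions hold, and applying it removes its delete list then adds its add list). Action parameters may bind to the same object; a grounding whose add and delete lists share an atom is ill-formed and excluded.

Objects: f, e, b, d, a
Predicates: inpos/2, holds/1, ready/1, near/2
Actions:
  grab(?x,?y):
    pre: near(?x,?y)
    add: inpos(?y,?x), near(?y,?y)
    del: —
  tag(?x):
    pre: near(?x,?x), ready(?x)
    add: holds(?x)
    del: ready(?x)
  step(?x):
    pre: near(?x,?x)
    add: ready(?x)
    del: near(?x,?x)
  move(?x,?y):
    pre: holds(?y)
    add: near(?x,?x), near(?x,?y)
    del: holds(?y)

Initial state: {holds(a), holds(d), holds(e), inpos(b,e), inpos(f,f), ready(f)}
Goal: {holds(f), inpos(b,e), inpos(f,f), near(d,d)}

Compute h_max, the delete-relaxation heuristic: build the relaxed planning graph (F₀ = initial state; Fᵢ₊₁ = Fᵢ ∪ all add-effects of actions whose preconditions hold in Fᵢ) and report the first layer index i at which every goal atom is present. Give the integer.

F0 = init (6 atoms)
F1 = F0 ∪ {near(a,a), near(a,d), near(a,e), near(b,a), near(b,b), near(b,d), near(b,e), near(d,a), near(d,d), near(d,e), near(e,a), near(e,d), near(e,e), near(f,a), near(f,d), near(f,e), near(f,f)}  (23 atoms)
F2 = F1 ∪ {holds(f), inpos(a,a), inpos(a,b), inpos(a,d), inpos(a,e), inpos(a,f), inpos(b,b), inpos(d,a), inpos(d,b), inpos(d,d), inpos(d,e), inpos(d,f), inpos(e,a), inpos(e,b), inpos(e,d), inpos(e,e), inpos(e,f), ready(a), ready(b), ready(d), ready(e)}  (44 atoms)
goal ⊆ F2  ⇒  h_max = 2

2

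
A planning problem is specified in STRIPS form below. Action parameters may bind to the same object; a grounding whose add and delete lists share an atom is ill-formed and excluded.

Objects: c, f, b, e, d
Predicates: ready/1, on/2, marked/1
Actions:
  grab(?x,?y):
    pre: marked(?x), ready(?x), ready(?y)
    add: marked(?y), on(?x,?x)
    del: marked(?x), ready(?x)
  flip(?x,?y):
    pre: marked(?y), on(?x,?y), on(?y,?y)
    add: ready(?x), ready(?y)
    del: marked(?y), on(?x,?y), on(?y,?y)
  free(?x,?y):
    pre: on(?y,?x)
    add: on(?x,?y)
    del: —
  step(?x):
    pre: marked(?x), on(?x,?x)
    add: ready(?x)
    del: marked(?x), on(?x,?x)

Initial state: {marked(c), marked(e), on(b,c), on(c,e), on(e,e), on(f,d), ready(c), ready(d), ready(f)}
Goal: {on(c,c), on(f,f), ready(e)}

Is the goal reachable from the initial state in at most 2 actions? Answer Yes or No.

1. grab(c,f)  →  {marked(e), marked(f), on(b,c), on(c,c), on(c,e), on(e,e), on(f,d), ready(d), ready(f)}
2. grab(f,d)  →  {marked(d), marked(e), on(b,c), on(c,c), on(c,e), on(e,e), on(f,d), on(f,f), ready(d)}
3. flip(c,e)  →  {marked(d), on(b,c), on(c,c), on(f,d), on(f,f), ready(c), ready(d), ready(e)}
optimal plan length = 3; 3 > 2

No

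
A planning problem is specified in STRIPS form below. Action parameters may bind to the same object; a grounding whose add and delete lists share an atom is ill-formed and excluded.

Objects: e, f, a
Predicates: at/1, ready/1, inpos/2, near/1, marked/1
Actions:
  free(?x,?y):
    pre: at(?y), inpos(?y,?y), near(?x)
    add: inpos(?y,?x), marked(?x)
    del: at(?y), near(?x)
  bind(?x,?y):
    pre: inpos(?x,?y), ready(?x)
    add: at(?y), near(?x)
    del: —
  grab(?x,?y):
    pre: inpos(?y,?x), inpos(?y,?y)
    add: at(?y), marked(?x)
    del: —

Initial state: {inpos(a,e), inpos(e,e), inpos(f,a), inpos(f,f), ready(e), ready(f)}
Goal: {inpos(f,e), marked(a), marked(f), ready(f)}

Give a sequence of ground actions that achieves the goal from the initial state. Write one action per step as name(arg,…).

1. bind(e,e)  →  {at(e), inpos(a,e), inpos(e,e), inpos(f,a), inpos(f,f), near(e), ready(e), ready(f)}
2. grab(f,f)  →  {at(e), at(f), inpos(a,e), inpos(e,e), inpos(f,a), inpos(f,f), marked(f), near(e), ready(e), ready(f)}
3. free(e,f)  →  {at(e), inpos(a,e), inpos(e,e), inpos(f,a), inpos(f,e), inpos(f,f), marked(e), marked(f), ready(e), ready(f)}
4. grab(a,f)  →  {at(e), at(f), inpos(a,e), inpos(e,e), inpos(f,a), inpos(f,e), inpos(f,f), marked(a), marked(e), marked(f), ready(e), ready(f)}

bind(e,e); grab(f,f); free(e,f); grab(a,f)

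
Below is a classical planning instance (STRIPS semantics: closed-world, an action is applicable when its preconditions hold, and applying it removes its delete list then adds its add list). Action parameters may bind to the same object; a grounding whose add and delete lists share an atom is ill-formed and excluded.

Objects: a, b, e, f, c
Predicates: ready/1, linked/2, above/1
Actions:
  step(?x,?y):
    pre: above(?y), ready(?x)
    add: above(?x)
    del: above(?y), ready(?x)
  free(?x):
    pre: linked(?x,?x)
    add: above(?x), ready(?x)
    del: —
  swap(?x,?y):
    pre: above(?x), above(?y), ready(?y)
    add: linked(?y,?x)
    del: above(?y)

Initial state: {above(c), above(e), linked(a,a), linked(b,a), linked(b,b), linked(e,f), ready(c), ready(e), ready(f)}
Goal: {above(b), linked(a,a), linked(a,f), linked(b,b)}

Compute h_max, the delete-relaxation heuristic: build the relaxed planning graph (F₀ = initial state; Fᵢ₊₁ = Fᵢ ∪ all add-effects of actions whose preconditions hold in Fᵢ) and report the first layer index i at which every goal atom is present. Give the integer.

F0 = init (9 atoms)
F1 = F0 ∪ {above(a), above(b), above(f), linked(c,c), linked(c,e), linked(e,c), linked(e,e), ready(a), ready(b)}  (18 atoms)
F2 = F1 ∪ {linked(a,b), linked(a,c), linked(a,e), linked(a,f), linked(b,c), linked(b,e), linked(b,f), linked(c,a), linked(c,b), linked(c,f), linked(e,a), linked(e,b), linked(f,a), linked(f,b), linked(f,c), linked(f,e), linked(f,f)}  (35 atoms)
goal ⊆ F2  ⇒  h_max = 2

2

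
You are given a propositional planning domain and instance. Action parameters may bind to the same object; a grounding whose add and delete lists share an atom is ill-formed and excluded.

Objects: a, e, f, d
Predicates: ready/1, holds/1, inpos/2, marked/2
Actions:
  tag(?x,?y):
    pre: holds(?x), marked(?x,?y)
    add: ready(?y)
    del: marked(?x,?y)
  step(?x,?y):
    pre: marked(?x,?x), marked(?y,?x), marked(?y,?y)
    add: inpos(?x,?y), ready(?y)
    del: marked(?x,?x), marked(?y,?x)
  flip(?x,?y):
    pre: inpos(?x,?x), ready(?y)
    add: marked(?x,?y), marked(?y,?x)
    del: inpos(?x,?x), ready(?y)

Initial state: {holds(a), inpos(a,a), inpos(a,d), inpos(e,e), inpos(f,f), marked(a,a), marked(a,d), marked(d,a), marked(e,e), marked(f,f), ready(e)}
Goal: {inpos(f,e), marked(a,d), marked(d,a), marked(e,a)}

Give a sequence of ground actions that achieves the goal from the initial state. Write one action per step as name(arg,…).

1. flip(f,e)  →  {holds(a), inpos(a,a), inpos(a,d), inpos(e,e), marked(a,a), marked(a,d), marked(d,a), marked(e,e), marked(e,f), marked(f,e), marked(f,f)}
2. step(f,e)  →  {holds(a), inpos(a,a), inpos(a,d), inpos(e,e), inpos(f,e), marked(a,a), marked(a,d), marked(d,a), marked(e,e), marked(f,e), ready(e)}
3. flip(a,e)  →  {holds(a), inpos(a,d), inpos(e,e), inpos(f,e), marked(a,a), marked(a,d), marked(a,e), marked(d,a), marked(e,a), marked(e,e), marked(f,e)}

flip(f,e); step(f,e); flip(a,e)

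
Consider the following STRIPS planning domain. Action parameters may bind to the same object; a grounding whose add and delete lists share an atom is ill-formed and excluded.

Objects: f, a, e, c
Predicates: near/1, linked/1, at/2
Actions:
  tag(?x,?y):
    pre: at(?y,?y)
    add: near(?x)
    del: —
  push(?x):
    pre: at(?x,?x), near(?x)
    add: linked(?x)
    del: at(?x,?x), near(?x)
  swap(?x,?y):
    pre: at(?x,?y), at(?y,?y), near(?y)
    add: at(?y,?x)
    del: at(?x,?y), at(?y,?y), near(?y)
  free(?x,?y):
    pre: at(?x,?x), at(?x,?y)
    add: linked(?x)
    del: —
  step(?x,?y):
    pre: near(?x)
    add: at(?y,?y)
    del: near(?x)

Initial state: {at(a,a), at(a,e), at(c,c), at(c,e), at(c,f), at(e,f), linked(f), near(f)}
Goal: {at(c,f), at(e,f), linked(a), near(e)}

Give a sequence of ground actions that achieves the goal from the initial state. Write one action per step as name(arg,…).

1. tag(e,a)  →  {at(a,a), at(a,e), at(c,c), at(c,e), at(c,f), at(e,f), linked(f), near(e), near(f)}
2. free(a,a)  →  {at(a,a), at(a,e), at(c,c), at(c,e), at(c,f), at(e,f), linked(a), linked(f), near(e), near(f)}

tag(e,a); free(a,a)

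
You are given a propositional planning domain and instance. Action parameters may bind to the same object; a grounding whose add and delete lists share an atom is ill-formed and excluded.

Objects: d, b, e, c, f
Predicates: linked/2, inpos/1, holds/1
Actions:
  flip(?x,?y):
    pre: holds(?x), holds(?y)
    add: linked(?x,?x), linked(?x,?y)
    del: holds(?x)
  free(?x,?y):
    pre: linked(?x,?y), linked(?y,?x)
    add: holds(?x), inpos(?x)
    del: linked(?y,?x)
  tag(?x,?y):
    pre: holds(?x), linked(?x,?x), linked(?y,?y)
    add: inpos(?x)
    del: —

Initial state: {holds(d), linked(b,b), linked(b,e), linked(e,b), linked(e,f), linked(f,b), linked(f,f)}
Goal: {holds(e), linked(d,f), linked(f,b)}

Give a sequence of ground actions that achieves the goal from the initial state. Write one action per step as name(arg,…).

free(e,b); free(f,f); flip(d,f)

1. free(e,b)  →  {holds(d), holds(e), inpos(e), linked(b,b), linked(e,b), linked(e,f), linked(f,b), linked(f,f)}
2. free(f,f)  →  {holds(d), holds(e), holds(f), inpos(e), inpos(f), linked(b,b), linked(e,b), linked(e,f), linked(f,b)}
3. flip(d,f)  →  {holds(e), holds(f), inpos(e), inpos(f), linked(b,b), linked(d,d), linked(d,f), linked(e,b), linked(e,f), linked(f,b)}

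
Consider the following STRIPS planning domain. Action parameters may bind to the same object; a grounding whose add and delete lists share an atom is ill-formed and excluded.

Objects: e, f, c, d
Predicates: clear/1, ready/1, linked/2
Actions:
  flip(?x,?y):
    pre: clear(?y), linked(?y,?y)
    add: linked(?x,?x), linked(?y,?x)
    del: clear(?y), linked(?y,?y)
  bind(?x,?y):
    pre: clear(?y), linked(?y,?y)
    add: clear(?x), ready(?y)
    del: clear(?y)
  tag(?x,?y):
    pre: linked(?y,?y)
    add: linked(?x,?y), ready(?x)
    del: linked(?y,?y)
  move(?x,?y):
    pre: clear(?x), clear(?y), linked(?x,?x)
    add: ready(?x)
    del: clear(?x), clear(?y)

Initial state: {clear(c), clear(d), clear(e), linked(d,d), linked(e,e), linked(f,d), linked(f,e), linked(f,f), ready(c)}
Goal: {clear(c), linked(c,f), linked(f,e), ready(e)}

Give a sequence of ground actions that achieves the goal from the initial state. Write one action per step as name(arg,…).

bind(f,e); tag(c,f)

1. bind(f,e)  →  {clear(c), clear(d), clear(f), linked(d,d), linked(e,e), linked(f,d), linked(f,e), linked(f,f), ready(c), ready(e)}
2. tag(c,f)  →  {clear(c), clear(d), clear(f), linked(c,f), linked(d,d), linked(e,e), linked(f,d), linked(f,e), ready(c), ready(e)}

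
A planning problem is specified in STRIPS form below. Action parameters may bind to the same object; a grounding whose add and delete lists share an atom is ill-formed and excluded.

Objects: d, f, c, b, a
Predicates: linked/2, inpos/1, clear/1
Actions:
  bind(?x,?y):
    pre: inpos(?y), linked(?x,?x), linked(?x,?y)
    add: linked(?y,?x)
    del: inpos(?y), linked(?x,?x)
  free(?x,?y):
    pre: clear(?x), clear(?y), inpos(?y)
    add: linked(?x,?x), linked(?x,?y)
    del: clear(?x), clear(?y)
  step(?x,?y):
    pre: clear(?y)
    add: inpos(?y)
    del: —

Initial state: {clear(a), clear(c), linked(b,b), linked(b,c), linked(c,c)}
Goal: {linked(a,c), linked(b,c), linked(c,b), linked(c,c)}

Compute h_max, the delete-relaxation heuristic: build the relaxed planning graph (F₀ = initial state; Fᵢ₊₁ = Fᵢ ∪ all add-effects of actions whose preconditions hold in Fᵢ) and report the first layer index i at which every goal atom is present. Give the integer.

F0 = init (5 atoms)
F1 = F0 ∪ {inpos(a), inpos(c)}  (7 atoms)
F2 = F1 ∪ {linked(a,a), linked(a,c), linked(c,a), linked(c,b)}  (11 atoms)
goal ⊆ F2  ⇒  h_max = 2

2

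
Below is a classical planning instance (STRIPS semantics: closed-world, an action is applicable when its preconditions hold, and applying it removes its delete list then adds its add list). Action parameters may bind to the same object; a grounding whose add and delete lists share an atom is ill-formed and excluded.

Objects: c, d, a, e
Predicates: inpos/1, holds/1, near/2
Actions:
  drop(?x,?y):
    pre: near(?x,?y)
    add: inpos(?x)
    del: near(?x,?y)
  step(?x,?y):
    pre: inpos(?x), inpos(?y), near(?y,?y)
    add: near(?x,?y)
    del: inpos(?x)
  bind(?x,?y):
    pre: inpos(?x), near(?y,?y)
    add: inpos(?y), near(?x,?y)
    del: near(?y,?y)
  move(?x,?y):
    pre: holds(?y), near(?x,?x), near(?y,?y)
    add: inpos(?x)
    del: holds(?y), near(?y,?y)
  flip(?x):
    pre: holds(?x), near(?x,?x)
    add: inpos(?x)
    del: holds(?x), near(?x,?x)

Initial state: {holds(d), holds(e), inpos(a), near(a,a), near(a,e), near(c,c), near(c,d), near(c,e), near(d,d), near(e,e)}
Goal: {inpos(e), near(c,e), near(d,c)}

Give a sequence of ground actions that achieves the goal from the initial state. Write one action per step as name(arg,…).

drop(d,d); drop(e,e); bind(d,c)

1. drop(d,d)  →  {holds(d), holds(e), inpos(a), inpos(d), near(a,a), near(a,e), near(c,c), near(c,d), near(c,e), near(e,e)}
2. drop(e,e)  →  {holds(d), holds(e), inpos(a), inpos(d), inpos(e), near(a,a), near(a,e), near(c,c), near(c,d), near(c,e)}
3. bind(d,c)  →  {holds(d), holds(e), inpos(a), inpos(c), inpos(d), inpos(e), near(a,a), near(a,e), near(c,d), near(c,e), near(d,c)}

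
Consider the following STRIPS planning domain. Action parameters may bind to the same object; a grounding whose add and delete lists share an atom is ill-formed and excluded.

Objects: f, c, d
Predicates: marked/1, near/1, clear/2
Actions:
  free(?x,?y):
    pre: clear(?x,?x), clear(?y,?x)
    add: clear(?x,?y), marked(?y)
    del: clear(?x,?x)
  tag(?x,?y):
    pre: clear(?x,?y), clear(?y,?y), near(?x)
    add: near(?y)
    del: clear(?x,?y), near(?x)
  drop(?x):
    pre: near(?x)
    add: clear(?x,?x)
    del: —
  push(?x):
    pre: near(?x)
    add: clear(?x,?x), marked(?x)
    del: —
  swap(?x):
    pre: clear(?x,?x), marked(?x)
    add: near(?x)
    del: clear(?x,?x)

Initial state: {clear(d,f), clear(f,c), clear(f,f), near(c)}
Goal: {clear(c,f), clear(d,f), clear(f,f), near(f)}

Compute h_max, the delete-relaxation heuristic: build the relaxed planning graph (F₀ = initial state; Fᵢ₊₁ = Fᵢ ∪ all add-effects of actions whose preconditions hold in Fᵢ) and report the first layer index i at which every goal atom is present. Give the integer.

F0 = init (4 atoms)
F1 = F0 ∪ {clear(c,c), clear(f,d), marked(c), marked(d)}  (8 atoms)
F2 = F1 ∪ {clear(c,f), marked(f)}  (10 atoms)
F3 = F2 ∪ {near(f)}  (11 atoms)
goal ⊆ F3  ⇒  h_max = 3

3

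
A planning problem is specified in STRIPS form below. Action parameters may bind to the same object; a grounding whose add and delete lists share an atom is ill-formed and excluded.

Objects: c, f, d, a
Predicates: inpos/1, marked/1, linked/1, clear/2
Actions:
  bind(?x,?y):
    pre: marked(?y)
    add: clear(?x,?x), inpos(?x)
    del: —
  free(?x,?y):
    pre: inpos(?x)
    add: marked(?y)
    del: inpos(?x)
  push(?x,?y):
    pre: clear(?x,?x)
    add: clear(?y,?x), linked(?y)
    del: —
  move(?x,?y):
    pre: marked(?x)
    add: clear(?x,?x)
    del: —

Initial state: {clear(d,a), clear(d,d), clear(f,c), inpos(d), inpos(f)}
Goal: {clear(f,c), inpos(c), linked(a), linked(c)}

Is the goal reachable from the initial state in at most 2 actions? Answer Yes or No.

1. free(f,c)  →  {clear(d,a), clear(d,d), clear(f,c), inpos(d), marked(c)}
2. bind(c,c)  →  {clear(c,c), clear(d,a), clear(d,d), clear(f,c), inpos(c), inpos(d), marked(c)}
3. push(c,c)  →  {clear(c,c), clear(d,a), clear(d,d), clear(f,c), inpos(c), inpos(d), linked(c), marked(c)}
4. push(c,a)  →  {clear(a,c), clear(c,c), clear(d,a), clear(d,d), clear(f,c), inpos(c), inpos(d), linked(a), linked(c), marked(c)}
optimal plan length = 4; 4 > 2

No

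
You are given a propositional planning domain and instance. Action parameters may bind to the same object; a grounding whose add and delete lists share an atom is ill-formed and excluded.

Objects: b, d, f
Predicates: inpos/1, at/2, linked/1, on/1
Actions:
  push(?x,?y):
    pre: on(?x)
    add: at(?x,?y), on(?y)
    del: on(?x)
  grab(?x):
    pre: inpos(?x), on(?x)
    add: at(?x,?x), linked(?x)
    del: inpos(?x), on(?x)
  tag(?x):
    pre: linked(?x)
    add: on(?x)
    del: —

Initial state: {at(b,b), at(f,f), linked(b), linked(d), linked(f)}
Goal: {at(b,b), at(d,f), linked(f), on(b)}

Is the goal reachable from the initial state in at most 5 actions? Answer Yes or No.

Yes

1. tag(b)  →  {at(b,b), at(f,f), linked(b), linked(d), linked(f), on(b)}
2. tag(d)  →  {at(b,b), at(f,f), linked(b), linked(d), linked(f), on(b), on(d)}
3. push(d,f)  →  {at(b,b), at(d,f), at(f,f), linked(b), linked(d), linked(f), on(b), on(f)}
optimal plan length = 3; 3 ≤ 5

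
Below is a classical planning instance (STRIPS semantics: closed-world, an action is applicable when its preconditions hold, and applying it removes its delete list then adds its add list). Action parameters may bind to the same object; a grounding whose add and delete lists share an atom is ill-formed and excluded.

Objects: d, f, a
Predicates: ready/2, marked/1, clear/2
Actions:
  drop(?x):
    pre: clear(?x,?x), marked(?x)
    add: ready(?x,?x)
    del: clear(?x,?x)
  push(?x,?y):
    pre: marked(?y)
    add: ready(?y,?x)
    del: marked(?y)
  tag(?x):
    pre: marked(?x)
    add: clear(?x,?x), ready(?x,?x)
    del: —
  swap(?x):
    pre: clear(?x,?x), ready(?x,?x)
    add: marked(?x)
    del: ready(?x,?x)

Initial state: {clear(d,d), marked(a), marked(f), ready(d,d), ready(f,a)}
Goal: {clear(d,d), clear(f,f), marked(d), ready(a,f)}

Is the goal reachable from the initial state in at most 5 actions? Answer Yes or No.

Yes

1. push(f,a)  →  {clear(d,d), marked(f), ready(a,f), ready(d,d), ready(f,a)}
2. tag(f)  →  {clear(d,d), clear(f,f), marked(f), ready(a,f), ready(d,d), ready(f,a), ready(f,f)}
3. swap(d)  →  {clear(d,d), clear(f,f), marked(d), marked(f), ready(a,f), ready(f,a), ready(f,f)}
optimal plan length = 3; 3 ≤ 5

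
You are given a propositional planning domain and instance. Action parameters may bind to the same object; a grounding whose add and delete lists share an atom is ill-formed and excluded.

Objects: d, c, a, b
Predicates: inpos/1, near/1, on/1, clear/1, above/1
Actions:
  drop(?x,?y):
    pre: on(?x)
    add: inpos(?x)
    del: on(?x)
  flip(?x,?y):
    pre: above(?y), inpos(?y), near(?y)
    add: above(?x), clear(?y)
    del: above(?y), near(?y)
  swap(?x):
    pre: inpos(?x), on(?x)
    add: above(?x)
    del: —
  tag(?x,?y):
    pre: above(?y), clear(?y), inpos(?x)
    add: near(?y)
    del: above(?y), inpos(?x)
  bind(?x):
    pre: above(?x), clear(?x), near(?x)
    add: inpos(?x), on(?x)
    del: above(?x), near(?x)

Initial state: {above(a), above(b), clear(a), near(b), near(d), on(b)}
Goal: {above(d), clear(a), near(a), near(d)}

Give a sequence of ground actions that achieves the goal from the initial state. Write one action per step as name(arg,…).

drop(b,d); flip(d,b); tag(b,a)

1. drop(b,d)  →  {above(a), above(b), clear(a), inpos(b), near(b), near(d)}
2. flip(d,b)  →  {above(a), above(d), clear(a), clear(b), inpos(b), near(d)}
3. tag(b,a)  →  {above(d), clear(a), clear(b), near(a), near(d)}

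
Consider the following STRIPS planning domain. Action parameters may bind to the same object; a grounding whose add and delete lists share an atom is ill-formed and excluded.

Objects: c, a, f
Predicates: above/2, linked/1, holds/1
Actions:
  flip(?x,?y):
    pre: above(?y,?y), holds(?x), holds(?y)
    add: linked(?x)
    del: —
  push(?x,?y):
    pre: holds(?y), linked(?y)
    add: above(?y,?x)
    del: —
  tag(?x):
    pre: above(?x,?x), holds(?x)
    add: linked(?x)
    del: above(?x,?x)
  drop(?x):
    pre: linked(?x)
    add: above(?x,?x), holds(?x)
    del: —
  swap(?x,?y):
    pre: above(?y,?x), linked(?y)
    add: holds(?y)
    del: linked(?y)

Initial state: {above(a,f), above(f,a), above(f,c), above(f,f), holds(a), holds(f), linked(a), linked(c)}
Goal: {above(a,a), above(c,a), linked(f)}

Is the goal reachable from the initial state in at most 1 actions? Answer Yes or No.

No

1. flip(f,f)  →  {above(a,f), above(f,a), above(f,c), above(f,f), holds(a), holds(f), linked(a), linked(c), linked(f)}
2. push(a,a)  →  {above(a,a), above(a,f), above(f,a), above(f,c), above(f,f), holds(a), holds(f), linked(a), linked(c), linked(f)}
3. drop(c)  →  {above(a,a), above(a,f), above(c,c), above(f,a), above(f,c), above(f,f), holds(a), holds(c), holds(f), linked(a), linked(c), linked(f)}
4. push(a,c)  →  {above(a,a), above(a,f), above(c,a), above(c,c), above(f,a), above(f,c), above(f,f), holds(a), holds(c), holds(f), linked(a), linked(c), linked(f)}
optimal plan length = 4; 4 > 1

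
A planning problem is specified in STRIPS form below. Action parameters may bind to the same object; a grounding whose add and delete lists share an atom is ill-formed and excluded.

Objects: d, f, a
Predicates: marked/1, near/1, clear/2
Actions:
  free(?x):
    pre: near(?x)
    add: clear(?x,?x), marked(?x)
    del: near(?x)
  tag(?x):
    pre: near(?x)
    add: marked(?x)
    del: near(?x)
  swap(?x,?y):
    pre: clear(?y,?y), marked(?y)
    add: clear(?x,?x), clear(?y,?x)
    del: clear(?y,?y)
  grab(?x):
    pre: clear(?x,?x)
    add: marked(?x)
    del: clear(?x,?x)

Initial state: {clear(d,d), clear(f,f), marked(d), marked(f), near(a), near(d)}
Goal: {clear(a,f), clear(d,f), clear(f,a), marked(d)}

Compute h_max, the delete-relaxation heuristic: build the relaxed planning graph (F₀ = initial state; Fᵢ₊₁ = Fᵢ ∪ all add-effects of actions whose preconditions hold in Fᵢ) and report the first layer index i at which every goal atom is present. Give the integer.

F0 = init (6 atoms)
F1 = F0 ∪ {clear(a,a), clear(d,a), clear(d,f), clear(f,a), clear(f,d), marked(a)}  (12 atoms)
F2 = F1 ∪ {clear(a,d), clear(a,f)}  (14 atoms)
goal ⊆ F2  ⇒  h_max = 2

2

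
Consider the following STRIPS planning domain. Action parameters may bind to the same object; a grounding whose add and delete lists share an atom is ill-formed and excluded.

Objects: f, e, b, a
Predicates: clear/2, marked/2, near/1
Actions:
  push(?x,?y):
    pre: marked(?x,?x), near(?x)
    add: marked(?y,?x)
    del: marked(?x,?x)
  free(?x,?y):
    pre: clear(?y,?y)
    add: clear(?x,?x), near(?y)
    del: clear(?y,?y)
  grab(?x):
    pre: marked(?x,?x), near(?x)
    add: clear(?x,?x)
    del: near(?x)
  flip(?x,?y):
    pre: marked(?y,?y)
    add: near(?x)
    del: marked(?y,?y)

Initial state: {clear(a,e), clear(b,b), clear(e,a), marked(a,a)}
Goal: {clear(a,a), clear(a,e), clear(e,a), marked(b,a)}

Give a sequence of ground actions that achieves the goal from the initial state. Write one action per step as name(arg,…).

free(a,b); free(f,a); push(a,b); free(a,f)

1. free(a,b)  →  {clear(a,a), clear(a,e), clear(e,a), marked(a,a), near(b)}
2. free(f,a)  →  {clear(a,e), clear(e,a), clear(f,f), marked(a,a), near(a), near(b)}
3. push(a,b)  →  {clear(a,e), clear(e,a), clear(f,f), marked(b,a), near(a), near(b)}
4. free(a,f)  →  {clear(a,a), clear(a,e), clear(e,a), marked(b,a), near(a), near(b), near(f)}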